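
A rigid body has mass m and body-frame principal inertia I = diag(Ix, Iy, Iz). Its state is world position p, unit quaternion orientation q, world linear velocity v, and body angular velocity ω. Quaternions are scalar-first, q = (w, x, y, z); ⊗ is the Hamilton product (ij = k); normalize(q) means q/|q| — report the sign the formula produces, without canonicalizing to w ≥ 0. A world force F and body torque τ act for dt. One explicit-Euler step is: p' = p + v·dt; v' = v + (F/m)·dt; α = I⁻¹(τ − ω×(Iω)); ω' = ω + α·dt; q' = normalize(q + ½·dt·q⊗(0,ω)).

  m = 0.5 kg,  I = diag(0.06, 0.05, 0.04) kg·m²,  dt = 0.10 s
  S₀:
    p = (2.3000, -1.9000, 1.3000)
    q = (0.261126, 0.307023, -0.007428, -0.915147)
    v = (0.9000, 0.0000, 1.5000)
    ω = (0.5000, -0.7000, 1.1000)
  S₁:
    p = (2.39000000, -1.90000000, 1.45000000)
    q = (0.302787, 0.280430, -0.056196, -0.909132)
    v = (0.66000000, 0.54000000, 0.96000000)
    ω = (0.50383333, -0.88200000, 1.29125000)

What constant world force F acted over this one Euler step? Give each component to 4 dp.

Δv = v₁−v₀ = (-0.24000000, 0.54000000, -0.54000000)
F = m·Δv/dt = (-1.2000, 2.7000, -2.7000)

F = (-1.2000, 2.7000, -2.7000)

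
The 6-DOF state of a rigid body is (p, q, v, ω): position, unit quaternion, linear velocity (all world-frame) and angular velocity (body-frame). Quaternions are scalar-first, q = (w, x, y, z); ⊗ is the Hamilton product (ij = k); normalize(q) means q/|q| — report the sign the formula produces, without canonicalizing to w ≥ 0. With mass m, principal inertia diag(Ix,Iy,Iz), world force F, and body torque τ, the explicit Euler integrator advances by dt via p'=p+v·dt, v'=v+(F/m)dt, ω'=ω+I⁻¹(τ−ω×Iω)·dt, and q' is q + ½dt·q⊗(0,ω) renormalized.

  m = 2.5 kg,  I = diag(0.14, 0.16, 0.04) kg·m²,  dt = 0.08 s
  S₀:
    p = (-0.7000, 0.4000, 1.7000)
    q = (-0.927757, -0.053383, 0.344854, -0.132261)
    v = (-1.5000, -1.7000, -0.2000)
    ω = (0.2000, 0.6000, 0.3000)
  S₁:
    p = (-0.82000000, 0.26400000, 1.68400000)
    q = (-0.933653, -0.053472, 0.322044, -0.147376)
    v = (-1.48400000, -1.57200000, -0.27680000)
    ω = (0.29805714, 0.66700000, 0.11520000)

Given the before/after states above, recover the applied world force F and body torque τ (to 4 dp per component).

velocity change Δv = (0.01600000, 0.12800000, -0.07680000)
F = m·Δv/dt = (0.5000, 4.0000, -2.4000)
Δω = ω₁−ω₀ = (0.09805714, 0.06700000, -0.18480000)
ω₀×(Iω₀) = (-0.0216, 0.0060, 0.0024)
I·α + gyro = (0.1500, 0.1400, -0.0900)

F = (0.5000, 4.0000, -2.4000)
τ = (0.1500, 0.1400, -0.0900)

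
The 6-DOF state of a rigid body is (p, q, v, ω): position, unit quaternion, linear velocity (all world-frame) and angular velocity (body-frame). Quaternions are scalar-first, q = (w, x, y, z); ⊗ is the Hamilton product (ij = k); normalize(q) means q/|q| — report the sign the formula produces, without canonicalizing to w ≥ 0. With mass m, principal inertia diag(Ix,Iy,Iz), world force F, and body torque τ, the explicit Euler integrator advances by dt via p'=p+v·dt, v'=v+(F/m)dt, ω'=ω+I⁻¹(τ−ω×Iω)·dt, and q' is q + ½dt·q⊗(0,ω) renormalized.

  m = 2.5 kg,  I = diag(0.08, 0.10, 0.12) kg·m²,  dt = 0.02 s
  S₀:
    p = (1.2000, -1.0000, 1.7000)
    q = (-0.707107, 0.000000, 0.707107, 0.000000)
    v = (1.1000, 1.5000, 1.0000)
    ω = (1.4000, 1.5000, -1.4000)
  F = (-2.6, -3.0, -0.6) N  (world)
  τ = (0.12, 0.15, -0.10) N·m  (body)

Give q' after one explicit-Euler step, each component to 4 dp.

q' = (-0.7175, -0.0198, 0.6963, 0.0000)

Hamilton product q⊗(0,ω) = (-1.0606605, -1.9798996, -1.0606605, 0.0000000)
q' = normalize(q + ½dt·q⊗(0,ω)) = (-0.7175, -0.0198, 0.6963, 0.0000)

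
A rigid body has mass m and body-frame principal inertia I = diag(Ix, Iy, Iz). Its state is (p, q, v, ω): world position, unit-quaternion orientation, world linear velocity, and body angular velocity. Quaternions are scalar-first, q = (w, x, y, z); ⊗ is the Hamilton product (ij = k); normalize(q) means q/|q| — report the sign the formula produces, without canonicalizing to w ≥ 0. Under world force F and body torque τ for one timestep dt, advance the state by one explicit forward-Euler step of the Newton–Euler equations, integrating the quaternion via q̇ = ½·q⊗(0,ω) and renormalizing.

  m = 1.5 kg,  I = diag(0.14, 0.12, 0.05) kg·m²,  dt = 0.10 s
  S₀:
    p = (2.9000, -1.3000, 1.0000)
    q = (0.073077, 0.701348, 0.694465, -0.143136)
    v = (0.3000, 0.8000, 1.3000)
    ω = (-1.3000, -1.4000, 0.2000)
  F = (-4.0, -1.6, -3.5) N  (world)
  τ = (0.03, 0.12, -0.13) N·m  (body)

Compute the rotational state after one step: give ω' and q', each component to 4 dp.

ω' = (-1.2926, -1.2805, 0.0128)
q' = (0.1679, 0.6903, 0.6885, -0.1457)

angular accel α = (0.0743, 1.1950, -1.8720)
new body rate ω' = (-1.2926, -1.2805, 0.0128)
Hamilton product q⊗(0,ω) = (1.9126306, -0.1564975, -0.0565006, -0.0644673)
q + ½dt·q⊗(0,ω), renormalized = (0.1679, 0.6903, 0.6885, -0.1457)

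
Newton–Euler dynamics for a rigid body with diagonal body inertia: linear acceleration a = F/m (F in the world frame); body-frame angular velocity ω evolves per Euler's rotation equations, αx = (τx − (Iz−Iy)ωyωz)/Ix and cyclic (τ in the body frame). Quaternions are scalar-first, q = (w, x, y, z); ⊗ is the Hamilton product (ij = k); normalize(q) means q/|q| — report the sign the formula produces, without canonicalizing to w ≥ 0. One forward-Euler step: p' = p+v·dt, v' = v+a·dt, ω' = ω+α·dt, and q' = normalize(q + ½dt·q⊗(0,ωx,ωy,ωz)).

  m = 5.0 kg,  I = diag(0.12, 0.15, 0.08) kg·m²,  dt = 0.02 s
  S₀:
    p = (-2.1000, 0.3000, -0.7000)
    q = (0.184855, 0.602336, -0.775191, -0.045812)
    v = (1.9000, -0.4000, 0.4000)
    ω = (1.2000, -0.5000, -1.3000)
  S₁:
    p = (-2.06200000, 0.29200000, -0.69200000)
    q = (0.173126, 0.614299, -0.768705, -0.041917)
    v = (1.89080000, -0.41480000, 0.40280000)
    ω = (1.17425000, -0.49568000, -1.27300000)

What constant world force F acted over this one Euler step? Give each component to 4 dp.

F = (-2.3000, -3.7000, 0.7000)

Δv = v₁−v₀ = (-0.00920000, -0.01480000, 0.00280000)
F = m·Δv/dt = (-2.3000, -3.7000, 0.7000)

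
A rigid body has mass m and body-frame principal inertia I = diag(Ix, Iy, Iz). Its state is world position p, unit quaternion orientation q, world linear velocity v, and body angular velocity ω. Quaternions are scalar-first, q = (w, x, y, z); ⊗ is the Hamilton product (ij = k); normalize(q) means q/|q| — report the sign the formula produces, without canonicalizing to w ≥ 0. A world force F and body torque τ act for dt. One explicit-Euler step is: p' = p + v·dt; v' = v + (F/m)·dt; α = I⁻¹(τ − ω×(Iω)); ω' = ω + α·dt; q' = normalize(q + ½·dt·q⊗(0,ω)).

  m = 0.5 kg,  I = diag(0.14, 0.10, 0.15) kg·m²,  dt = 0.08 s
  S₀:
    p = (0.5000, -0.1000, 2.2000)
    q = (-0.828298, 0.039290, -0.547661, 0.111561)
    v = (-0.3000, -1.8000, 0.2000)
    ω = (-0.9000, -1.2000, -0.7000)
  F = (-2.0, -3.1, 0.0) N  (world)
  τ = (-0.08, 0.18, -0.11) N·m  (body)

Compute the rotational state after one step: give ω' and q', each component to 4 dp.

precession coupling ω×(Iω) = (0.0420, -0.0063, -0.0432)
angular accel α = (-0.8714, 1.8630, -0.4453)
ω' = ω + α·dt = (-0.9697, -1.0510, -0.7356)
2q̇ = q⊗(0,ω) = (-0.5437395, 1.2627041, 0.9210557, 0.0397657)
q + ½dt·q⊗(0,ω), renormalized = (-0.8482, 0.0896, -0.5097, 0.1129)

ω' = (-0.9697, -1.0510, -0.7356)
q' = (-0.8482, 0.0896, -0.5097, 0.1129)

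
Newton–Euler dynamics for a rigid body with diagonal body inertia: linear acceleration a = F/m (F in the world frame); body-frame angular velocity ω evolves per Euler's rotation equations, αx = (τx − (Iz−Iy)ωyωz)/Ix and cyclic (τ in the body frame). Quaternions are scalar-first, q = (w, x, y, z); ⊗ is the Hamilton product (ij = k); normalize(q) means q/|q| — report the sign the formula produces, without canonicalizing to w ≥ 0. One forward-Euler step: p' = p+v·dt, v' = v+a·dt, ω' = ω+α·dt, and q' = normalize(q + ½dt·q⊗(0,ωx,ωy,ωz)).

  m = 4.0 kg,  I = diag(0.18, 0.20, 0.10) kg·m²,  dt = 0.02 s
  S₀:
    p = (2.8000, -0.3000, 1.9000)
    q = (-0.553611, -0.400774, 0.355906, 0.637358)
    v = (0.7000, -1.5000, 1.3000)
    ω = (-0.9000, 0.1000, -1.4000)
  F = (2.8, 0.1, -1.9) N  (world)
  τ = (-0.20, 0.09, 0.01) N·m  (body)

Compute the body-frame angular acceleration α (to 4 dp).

α = (-1.1889, -0.0540, 0.1180)

precession coupling ω×(Iω) = (0.0140, 0.1008, -0.0018)
(τ − ω×Iω)/I = (-1.1889, -0.0540, 0.1180)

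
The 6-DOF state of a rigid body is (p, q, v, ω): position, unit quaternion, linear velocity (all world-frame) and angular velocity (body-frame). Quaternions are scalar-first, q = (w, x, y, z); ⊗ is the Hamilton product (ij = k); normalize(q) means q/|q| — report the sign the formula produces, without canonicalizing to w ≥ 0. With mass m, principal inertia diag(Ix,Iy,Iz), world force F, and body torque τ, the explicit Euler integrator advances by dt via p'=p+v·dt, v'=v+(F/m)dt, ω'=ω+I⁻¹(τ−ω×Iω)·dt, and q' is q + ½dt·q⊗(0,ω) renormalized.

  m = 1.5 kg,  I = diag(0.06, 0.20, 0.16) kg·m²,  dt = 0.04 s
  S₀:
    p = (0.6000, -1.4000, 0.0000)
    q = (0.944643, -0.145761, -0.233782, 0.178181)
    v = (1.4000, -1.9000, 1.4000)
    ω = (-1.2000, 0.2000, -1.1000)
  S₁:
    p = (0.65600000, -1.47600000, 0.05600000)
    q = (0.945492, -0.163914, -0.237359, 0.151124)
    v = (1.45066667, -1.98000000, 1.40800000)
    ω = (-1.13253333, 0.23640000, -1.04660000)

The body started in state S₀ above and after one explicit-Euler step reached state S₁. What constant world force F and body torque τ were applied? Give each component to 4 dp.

velocity change Δv = (0.05066667, -0.08000000, 0.00800000)
F = m·Δv/dt = (1.9000, -3.0000, 0.3000)
Δω = ω₁−ω₀ = (0.06746667, 0.03640000, 0.05340000)
τ = I·(Δω/dt) + ω₀×(Iω₀) = (0.1100, 0.0500, 0.1800)

F = (1.9000, -3.0000, 0.3000)
τ = (0.1100, 0.0500, 0.1800)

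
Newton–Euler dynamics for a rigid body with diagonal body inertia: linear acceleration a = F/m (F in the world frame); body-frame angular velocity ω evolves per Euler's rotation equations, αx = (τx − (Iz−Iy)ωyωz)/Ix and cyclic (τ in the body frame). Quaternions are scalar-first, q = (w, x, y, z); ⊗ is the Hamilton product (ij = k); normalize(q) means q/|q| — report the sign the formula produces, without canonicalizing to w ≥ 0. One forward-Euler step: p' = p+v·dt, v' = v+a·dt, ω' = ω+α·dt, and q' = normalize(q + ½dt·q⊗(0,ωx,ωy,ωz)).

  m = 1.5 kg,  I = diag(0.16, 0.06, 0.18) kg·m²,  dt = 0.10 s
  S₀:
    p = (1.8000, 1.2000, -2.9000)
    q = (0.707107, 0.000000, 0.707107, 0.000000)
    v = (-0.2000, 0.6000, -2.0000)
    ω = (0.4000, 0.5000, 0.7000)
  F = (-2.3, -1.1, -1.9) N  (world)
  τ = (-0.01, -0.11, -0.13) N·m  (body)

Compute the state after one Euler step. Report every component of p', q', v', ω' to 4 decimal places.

p' = (1.7800, 1.2600, -3.1000)
q' = (0.6887, 0.0388, 0.7240, 0.0106)
v' = (-0.3533, 0.5267, -2.1267)
ω' = (0.3675, 0.3260, 0.6389)

linear accel F/m = (-1.5333, -0.7333, -1.2667)
p' = p + v·dt = (1.7800, 1.2600, -3.1000)
v' = v + a·dt = (-0.3533, 0.5267, -2.1267)
ω×(Iω) gyroscopic = (0.0420, -0.0056, -0.0200)
(τ − ω×Iω)/I = (-0.3250, -1.7400, -0.6111)
ω + α·dt = (0.3675, 0.3260, 0.6389)
2q̇ = q⊗(0,ω) = (-0.3535535, 0.7778177, 0.3535535, 0.2121321)
q' = normalize(q + ½dt·q⊗(0,ω)) = (0.6887, 0.0388, 0.7240, 0.0106)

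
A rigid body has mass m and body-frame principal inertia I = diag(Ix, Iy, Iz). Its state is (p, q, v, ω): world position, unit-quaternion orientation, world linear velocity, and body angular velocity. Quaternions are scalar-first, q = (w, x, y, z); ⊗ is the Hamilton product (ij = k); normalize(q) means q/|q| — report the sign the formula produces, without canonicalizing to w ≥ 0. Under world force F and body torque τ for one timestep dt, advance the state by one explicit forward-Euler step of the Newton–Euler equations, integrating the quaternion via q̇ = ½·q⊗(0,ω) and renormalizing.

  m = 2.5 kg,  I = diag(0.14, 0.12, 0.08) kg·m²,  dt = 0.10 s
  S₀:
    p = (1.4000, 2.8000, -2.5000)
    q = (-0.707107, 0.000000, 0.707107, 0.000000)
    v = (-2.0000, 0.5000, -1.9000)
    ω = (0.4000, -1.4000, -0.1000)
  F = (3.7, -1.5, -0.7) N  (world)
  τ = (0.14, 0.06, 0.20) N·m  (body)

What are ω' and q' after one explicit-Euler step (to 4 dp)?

ω' = (0.5040, -1.3480, 0.1360)
q' = (-0.6559, -0.0176, 0.7546, -0.0106)

ω×(Iω) gyroscopic = (-0.0056, -0.0024, 0.0112)
(τ − ω×Iω)/I = (1.0400, 0.5200, 2.3600)
ω' = ω + α·dt = (0.5040, -1.3480, 0.1360)
Hamilton product q⊗(0,ω) = (0.9899498, -0.3535535, 0.9899498, -0.2121321)
q' = normalize(q + ½dt·q⊗(0,ω)) = (-0.6559, -0.0176, 0.7546, -0.0106)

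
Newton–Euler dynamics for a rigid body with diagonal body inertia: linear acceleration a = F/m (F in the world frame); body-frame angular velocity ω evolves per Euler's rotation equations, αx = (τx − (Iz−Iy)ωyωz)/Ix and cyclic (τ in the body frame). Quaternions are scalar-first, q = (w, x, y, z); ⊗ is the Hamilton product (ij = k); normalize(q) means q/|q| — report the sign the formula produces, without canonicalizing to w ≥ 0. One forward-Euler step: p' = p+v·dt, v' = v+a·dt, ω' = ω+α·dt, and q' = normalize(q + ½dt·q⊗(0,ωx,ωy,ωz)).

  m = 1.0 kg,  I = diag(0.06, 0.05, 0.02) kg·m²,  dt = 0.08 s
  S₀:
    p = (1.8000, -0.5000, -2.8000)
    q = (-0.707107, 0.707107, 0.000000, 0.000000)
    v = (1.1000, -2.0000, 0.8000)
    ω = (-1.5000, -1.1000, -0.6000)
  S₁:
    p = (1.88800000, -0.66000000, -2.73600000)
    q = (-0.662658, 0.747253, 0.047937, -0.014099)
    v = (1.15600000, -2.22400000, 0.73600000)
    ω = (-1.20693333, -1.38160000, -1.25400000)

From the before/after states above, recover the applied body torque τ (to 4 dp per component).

τ = (0.2000, -0.1400, -0.1800)

ω₁ − ω₀ = (0.29306667, -0.28160000, -0.65400000)
I·α + gyro = (0.2000, -0.1400, -0.1800)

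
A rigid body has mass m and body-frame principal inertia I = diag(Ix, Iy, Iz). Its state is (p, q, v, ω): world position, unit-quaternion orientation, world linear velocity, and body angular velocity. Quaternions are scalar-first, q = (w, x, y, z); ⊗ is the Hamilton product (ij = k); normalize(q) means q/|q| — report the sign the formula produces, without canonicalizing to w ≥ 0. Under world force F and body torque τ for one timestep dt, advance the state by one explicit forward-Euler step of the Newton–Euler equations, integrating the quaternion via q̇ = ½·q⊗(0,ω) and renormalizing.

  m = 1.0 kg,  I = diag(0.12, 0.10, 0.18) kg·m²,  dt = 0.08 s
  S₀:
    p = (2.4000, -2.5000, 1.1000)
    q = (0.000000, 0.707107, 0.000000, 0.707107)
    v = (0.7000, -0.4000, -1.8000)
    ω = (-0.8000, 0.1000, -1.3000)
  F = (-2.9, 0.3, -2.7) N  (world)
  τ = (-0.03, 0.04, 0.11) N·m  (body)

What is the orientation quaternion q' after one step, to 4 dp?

Hamilton product q⊗(0,ω) = (1.4849247, -0.0707107, 0.3535535, 0.0707107)
q' = normalize(q + ½dt·q⊗(0,ω)) = (0.0593, 0.7030, 0.0141, 0.7086)

q' = (0.0593, 0.7030, 0.0141, 0.7086)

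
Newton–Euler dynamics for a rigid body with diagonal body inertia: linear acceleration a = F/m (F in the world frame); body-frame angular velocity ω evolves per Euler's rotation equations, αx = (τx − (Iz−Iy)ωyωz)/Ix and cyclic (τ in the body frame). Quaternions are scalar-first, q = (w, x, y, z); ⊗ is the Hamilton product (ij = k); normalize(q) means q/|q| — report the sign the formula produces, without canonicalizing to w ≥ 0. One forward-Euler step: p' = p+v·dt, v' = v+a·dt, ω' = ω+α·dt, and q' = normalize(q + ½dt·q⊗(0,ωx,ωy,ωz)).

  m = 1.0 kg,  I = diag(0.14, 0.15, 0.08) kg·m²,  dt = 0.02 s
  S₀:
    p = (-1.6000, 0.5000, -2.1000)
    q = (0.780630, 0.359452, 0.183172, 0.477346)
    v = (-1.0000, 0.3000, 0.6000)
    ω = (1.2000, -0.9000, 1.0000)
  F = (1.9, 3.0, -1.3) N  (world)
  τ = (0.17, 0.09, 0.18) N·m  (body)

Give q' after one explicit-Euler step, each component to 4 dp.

q' = (0.7731, 0.3749, 0.1783, 0.4796)

q⊗(0,ω) = (-0.7438336, 1.5495394, -0.4892038, 0.2373168)
q + ½dt·q⊗(0,ω), renormalized = (0.7731, 0.3749, 0.1783, 0.4796)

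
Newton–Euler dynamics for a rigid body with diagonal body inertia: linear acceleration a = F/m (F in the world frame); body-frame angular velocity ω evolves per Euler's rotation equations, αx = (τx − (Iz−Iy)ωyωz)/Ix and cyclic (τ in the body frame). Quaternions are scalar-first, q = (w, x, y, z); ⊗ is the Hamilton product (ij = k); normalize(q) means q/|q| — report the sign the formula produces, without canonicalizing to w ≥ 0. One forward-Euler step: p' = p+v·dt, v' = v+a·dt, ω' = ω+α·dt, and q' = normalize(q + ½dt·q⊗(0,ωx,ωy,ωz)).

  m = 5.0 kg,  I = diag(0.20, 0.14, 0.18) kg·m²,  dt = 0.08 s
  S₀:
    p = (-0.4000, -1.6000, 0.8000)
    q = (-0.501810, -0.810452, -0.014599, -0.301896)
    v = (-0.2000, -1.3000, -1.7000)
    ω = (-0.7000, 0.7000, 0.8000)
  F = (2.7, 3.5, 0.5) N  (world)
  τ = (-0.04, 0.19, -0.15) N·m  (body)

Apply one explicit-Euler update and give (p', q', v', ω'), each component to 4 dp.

p' = (-0.4160, -1.7040, 0.6640)
q' = (-0.5138, -0.7874, 0.0057, -0.3406)
v' = (-0.1568, -1.2440, -1.6920)
ω' = (-0.7250, 0.8150, 0.7203)

ω×(Iω) gyroscopic = (0.0224, -0.0112, 0.0294)
angular accel α = (-0.3120, 1.4371, -0.9967)
ω + α·dt = (-0.7250, 0.8150, 0.7203)
2q̇ = q⊗(0,ω) = (-0.3155803, 0.5509150, 0.5084218, -0.9789837)
q' = normalize(q + ½dt·q⊗(0,ω)) = (-0.5138, -0.7874, 0.0057, -0.3406)
p + v·dt = (-0.4160, -1.7040, 0.6640)
new velocity v' = (-0.1568, -1.2440, -1.6920)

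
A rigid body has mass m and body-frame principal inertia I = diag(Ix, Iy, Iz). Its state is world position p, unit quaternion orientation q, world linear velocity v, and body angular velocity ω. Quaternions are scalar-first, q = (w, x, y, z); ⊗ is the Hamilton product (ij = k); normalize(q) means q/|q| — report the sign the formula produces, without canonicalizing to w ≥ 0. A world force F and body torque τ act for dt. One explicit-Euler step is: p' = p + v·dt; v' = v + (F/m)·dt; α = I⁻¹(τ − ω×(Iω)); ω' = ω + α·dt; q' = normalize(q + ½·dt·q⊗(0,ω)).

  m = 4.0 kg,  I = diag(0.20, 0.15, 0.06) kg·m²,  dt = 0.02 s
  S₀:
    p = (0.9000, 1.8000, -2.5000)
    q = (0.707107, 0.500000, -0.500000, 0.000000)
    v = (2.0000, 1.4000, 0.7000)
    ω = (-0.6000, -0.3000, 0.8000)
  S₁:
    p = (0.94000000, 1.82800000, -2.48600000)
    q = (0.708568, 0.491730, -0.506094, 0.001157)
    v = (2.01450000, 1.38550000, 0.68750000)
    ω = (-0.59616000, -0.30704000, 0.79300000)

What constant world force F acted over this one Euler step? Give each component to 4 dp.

F = (2.9000, -2.9000, -2.5000)

velocity change Δv = (0.01450000, -0.01450000, -0.01250000)
applied force F = (2.9000, -2.9000, -2.5000)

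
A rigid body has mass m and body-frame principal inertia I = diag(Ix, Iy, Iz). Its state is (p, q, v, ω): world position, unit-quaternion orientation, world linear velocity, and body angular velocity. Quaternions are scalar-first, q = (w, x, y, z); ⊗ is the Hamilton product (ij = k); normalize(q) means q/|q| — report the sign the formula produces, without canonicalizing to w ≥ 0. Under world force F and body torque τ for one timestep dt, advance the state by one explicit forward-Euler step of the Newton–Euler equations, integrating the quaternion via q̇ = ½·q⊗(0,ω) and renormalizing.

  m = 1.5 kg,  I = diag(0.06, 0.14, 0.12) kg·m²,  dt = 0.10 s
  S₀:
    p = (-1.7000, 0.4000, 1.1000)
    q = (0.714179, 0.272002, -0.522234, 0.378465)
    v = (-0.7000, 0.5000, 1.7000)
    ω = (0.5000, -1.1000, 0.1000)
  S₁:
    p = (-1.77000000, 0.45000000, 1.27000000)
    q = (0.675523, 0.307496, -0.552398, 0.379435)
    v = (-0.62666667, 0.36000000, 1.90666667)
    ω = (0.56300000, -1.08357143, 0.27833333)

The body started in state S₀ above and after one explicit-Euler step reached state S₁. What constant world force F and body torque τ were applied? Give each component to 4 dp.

F = (1.1000, -2.1000, 3.1000)
τ = (0.0400, 0.0200, 0.1700)

ω₁ − ω₀ = (0.06300000, 0.01642857, 0.17833333)
τ = I·(Δω/dt) + ω₀×(Iω₀) = (0.0400, 0.0200, 0.1700)
v₁ − v₀ = (0.07333333, -0.14000000, 0.20666667)
m·(v₁−v₀)/dt = (1.1000, -2.1000, 3.1000)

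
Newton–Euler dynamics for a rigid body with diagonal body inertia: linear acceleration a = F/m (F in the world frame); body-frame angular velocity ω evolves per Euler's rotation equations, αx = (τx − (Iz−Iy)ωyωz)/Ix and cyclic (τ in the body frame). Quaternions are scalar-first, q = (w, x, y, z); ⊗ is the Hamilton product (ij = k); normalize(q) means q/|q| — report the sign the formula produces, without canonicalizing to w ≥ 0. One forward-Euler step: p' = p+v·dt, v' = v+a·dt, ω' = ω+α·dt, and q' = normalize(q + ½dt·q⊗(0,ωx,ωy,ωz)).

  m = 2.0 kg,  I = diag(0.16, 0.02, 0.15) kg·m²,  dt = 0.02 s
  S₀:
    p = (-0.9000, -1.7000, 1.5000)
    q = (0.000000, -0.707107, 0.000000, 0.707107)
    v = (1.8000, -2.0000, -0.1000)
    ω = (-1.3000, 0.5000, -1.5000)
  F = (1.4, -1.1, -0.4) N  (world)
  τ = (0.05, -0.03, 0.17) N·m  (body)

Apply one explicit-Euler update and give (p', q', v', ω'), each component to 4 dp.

p' = (-0.8640, -1.7400, 1.4980)
q' = (0.0014, -0.7105, -0.0198, 0.7034)
v' = (1.8140, -2.0110, -0.1040)
ω' = (-1.2816, 0.4505, -1.4895)

(τ − ω×Iω)/I = (0.9219, -2.4750, 0.5267)
ω' = ω + α·dt = (-1.2816, 0.4505, -1.4895)
q⊗(0,ω) = (0.1414214, -0.3535535, -1.9798996, -0.3535535)
q' = normalize(q + ½dt·q⊗(0,ω)) = (0.0014, -0.7105, -0.0198, 0.7034)
a = (0.7000, -0.5500, -0.2000)
p + v·dt = (-0.8640, -1.7400, 1.4980)
new velocity v' = (1.8140, -2.0110, -0.1040)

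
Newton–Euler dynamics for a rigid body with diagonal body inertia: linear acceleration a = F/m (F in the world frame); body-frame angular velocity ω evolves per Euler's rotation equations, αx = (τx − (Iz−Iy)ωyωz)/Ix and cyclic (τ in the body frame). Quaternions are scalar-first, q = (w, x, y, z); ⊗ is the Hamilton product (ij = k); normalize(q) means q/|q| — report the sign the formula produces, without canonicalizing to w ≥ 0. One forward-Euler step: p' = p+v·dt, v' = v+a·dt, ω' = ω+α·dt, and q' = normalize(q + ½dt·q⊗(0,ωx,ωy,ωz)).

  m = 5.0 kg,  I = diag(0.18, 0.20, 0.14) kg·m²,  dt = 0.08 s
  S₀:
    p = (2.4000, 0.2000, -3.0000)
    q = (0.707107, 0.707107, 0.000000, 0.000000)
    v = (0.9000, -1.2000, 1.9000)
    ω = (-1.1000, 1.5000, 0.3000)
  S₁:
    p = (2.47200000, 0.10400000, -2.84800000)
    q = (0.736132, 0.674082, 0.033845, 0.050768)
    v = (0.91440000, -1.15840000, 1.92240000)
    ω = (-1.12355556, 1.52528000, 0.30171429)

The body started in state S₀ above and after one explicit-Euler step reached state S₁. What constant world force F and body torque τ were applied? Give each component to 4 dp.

F = (0.9000, 2.6000, 1.4000)
τ = (-0.0800, 0.0500, -0.0300)

rate change Δω = (-0.02355556, 0.02528000, 0.00171429)
I·α + gyro = (-0.0800, 0.0500, -0.0300)
v₁ − v₀ = (0.01440000, 0.04160000, 0.02240000)
applied force F = (0.9000, 2.6000, 1.4000)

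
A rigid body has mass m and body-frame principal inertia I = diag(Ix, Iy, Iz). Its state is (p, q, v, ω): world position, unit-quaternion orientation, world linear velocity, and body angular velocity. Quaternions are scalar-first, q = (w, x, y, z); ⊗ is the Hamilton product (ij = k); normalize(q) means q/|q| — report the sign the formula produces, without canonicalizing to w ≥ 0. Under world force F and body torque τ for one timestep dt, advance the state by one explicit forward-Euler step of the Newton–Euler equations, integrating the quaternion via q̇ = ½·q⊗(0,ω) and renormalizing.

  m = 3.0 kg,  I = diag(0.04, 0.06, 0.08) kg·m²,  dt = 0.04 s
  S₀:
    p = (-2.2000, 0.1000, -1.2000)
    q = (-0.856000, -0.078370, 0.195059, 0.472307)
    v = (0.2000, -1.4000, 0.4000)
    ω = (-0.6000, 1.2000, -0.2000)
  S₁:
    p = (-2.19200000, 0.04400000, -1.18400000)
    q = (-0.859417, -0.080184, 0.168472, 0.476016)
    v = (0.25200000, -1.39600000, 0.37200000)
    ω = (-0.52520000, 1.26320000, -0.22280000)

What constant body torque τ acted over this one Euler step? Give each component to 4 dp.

τ = (0.0700, 0.0900, -0.0600)

Δω = ω₁−ω₀ = (0.07480000, 0.06320000, -0.02280000)
ω₀×(Iω₀) = (-0.0048, -0.0048, -0.0144)
I·α + gyro = (0.0700, 0.0900, -0.0600)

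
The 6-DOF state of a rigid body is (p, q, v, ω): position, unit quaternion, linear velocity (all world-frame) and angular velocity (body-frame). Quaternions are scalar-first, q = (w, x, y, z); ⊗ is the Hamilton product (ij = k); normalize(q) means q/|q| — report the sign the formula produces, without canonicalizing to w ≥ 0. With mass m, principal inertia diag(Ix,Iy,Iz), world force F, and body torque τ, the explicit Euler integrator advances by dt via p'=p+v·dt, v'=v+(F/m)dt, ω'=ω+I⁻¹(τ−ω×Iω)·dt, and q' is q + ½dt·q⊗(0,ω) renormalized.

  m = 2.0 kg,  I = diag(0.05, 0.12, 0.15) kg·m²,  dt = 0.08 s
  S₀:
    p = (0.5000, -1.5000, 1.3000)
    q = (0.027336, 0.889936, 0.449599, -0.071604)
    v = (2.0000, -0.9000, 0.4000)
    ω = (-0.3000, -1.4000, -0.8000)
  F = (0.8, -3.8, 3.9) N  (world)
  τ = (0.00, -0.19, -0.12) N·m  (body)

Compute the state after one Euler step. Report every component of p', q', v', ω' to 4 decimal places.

p' = (0.6600, -1.5720, 1.3320)
q' = (0.0608, 0.8693, 0.4764, -0.1167)
v' = (2.0320, -1.0520, 0.5560)
ω' = (-0.3538, -1.5107, -0.8797)

a = (0.4000, -1.9000, 1.9500)
p' = p + v·dt = (0.6600, -1.5720, 1.3320)
v + (F/m)dt = (2.0320, -1.0520, 0.5560)
gyro term ω×Iω = (0.0336, -0.0240, 0.0294)
(τ − ω×Iω)/I = (-0.6720, -1.3833, -0.9960)
ω + α·dt = (-0.3538, -1.5107, -0.8797)
Hamilton product q⊗(0,ω) = (0.8391362, -0.4681256, 0.6951596, -1.1328995)
q' = normalize(q + ½dt·q⊗(0,ω)) = (0.0608, 0.8693, 0.4764, -0.1167)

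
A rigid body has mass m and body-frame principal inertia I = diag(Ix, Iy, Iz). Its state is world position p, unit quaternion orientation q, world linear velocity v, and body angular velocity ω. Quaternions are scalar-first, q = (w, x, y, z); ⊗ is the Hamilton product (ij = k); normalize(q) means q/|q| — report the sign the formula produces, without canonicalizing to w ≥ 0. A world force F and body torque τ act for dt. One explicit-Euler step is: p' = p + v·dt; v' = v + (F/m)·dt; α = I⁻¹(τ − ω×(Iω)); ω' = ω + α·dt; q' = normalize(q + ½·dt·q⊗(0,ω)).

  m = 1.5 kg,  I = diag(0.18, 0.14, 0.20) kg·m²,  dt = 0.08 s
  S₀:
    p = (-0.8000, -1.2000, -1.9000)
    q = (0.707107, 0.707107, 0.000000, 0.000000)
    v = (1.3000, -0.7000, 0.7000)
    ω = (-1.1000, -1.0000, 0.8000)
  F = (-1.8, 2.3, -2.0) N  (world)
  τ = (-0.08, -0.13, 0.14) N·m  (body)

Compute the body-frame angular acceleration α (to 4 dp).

α = (-0.1778, -1.0543, 0.9200)

ω×(Iω) gyroscopic = (-0.0480, 0.0176, -0.0440)
(τ − ω×Iω)/I = (-0.1778, -1.0543, 0.9200)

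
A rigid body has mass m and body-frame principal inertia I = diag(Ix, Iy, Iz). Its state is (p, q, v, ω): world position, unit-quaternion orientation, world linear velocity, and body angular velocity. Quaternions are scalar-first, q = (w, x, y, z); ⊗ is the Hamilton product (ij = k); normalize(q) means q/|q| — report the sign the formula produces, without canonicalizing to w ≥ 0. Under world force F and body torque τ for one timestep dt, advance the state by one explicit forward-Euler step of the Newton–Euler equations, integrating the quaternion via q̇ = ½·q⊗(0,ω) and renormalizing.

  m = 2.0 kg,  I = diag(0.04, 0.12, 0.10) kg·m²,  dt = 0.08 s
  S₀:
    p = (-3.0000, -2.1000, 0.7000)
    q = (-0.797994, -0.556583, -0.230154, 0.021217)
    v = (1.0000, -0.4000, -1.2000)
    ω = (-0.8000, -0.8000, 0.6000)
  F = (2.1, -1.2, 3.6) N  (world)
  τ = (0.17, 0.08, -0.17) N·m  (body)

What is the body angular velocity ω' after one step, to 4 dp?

precession coupling ω×(Iω) = (0.0096, 0.0288, 0.0512)
(τ − ω×Iω)/I = (4.0100, 0.4267, -2.2120)
ω + α·dt = (-0.4792, -0.7659, 0.4230)

ω' = (-0.4792, -0.7659, 0.4230)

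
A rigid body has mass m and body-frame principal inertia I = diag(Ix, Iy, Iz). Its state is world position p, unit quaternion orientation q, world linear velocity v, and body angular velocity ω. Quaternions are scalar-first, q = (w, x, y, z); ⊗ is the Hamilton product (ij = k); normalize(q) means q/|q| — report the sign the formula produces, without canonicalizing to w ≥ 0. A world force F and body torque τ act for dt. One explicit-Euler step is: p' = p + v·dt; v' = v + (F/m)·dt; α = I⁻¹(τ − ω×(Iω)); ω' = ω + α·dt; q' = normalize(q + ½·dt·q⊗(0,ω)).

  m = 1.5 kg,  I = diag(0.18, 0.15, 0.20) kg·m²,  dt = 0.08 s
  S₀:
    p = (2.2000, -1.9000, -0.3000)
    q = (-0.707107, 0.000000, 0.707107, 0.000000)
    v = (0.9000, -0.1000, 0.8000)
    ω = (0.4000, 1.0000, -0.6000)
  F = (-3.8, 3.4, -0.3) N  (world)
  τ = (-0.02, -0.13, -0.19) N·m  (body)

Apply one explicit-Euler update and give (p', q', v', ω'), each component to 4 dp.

p' = (2.2720, -1.9080, -0.2360)
q' = (-0.7345, -0.0282, 0.6780, 0.0056)
v' = (0.6973, 0.0813, 0.7840)
ω' = (0.4044, 0.9281, -0.6712)

new position p' = (2.2720, -1.9080, -0.2360)
v + (F/m)dt = (0.6973, 0.0813, 0.7840)
(τ − ω×Iω)/I = (0.0556, -0.8987, -0.8900)
ω + α·dt = (0.4044, 0.9281, -0.6712)
Hamilton product q⊗(0,ω) = (-0.7071070, -0.7071070, -0.7071070, 0.1414214)
q' = normalize(q + ½dt·q⊗(0,ω)) = (-0.7345, -0.0282, 0.6780, 0.0056)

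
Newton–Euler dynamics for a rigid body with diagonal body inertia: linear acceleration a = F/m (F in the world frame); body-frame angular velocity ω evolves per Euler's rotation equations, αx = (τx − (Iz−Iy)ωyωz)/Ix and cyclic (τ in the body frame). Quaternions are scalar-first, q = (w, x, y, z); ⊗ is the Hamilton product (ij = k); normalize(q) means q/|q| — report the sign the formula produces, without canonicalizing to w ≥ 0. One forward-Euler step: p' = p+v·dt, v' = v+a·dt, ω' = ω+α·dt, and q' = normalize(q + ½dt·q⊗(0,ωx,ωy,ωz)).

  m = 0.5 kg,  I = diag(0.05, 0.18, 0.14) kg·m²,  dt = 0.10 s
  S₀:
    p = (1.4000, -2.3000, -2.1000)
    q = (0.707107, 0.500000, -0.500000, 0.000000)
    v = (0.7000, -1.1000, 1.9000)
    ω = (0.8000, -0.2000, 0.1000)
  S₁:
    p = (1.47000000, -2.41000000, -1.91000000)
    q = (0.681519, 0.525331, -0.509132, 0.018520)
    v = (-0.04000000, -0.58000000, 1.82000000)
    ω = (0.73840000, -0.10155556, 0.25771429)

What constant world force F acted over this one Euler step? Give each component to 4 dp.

F = (-3.7000, 2.6000, -0.4000)

Δv = v₁−v₀ = (-0.74000000, 0.52000000, -0.08000000)
applied force F = (-3.7000, 2.6000, -0.4000)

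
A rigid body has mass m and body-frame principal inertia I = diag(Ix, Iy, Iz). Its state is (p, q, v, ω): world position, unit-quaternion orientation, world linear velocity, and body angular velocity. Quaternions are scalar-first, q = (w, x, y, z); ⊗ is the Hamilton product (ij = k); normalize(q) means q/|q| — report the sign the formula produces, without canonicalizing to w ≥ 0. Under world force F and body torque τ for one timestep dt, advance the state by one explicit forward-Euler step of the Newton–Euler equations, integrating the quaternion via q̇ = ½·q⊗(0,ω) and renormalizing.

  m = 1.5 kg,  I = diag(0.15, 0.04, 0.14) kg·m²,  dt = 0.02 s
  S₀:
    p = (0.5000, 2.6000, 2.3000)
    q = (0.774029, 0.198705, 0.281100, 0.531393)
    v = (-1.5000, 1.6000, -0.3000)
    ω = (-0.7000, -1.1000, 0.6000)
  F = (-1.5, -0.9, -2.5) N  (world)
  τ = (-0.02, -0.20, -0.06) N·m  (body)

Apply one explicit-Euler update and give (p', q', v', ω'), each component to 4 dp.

angular accel α = (0.3067, -4.8950, 0.1764)
ω' = ω + α·dt = (-0.6939, -1.1979, 0.6035)
2q̇ = q⊗(0,ω) = (0.1294677, 0.2113720, -1.3426300, 0.4426119)
q' = normalize(q + ½dt·q⊗(0,ω)) = (0.7752, 0.2008, 0.2676, 0.5358)
linear accel F/m = (-1.0000, -0.6000, -1.6667)
p + v·dt = (0.4700, 2.6320, 2.2940)
v' = v + a·dt = (-1.5200, 1.5880, -0.3333)

p' = (0.4700, 2.6320, 2.2940)
q' = (0.7752, 0.2008, 0.2676, 0.5358)
v' = (-1.5200, 1.5880, -0.3333)
ω' = (-0.6939, -1.1979, 0.6035)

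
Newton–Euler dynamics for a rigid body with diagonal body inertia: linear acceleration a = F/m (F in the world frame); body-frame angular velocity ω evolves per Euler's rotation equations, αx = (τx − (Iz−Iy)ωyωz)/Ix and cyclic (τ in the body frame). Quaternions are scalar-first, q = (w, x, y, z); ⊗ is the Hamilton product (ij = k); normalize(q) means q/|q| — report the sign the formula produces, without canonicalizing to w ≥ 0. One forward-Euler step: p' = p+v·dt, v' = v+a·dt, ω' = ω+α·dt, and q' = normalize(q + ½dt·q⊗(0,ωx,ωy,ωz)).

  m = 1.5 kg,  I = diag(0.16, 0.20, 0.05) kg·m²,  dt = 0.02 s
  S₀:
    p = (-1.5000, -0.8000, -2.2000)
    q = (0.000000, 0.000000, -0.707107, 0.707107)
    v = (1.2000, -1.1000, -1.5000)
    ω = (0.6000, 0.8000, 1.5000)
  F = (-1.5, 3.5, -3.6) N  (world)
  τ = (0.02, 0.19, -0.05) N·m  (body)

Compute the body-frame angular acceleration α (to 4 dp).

gyro term ω×Iω = (-0.1800, 0.0990, 0.0192)
(τ − ω×Iω)/I = (1.2500, 0.4550, -1.3840)

α = (1.2500, 0.4550, -1.3840)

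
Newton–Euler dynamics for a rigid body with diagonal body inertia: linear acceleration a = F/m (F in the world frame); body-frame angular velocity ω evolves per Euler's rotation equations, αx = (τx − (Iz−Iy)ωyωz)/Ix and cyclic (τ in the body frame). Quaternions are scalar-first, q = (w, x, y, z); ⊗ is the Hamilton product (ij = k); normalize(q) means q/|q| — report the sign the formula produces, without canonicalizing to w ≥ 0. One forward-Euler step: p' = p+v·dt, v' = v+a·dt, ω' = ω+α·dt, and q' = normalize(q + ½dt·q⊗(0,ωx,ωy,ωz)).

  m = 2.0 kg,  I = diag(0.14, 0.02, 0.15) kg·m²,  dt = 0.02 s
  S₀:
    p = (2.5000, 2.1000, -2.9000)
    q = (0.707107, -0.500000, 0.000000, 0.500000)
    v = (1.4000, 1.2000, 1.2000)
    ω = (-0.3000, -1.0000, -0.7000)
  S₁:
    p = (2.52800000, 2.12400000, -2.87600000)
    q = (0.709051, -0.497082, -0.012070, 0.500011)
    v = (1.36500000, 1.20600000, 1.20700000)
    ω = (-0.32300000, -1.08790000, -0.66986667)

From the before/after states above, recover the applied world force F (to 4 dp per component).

v₁ − v₀ = (-0.03500000, 0.00600000, 0.00700000)
F = m·Δv/dt = (-3.5000, 0.6000, 0.7000)

F = (-3.5000, 0.6000, 0.7000)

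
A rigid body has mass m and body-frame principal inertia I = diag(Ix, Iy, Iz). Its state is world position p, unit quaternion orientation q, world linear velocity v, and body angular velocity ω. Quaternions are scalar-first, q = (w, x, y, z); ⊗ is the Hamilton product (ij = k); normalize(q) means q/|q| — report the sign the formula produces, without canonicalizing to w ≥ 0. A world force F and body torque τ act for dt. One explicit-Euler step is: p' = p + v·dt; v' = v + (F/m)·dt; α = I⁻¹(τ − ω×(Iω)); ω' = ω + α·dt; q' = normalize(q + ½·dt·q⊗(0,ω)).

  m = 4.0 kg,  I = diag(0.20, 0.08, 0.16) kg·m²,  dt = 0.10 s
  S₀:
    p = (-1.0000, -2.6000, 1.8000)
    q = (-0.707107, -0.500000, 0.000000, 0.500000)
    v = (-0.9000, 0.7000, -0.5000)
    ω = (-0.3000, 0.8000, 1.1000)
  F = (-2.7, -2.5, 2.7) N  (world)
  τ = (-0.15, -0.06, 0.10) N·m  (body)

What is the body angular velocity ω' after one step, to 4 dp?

gyro term ω×Iω = (0.0704, -0.0132, 0.0288)
(τ − ω×Iω)/I = (-1.1020, -0.5850, 0.4450)
ω + α·dt = (-0.4102, 0.7415, 1.1445)

ω' = (-0.4102, 0.7415, 1.1445)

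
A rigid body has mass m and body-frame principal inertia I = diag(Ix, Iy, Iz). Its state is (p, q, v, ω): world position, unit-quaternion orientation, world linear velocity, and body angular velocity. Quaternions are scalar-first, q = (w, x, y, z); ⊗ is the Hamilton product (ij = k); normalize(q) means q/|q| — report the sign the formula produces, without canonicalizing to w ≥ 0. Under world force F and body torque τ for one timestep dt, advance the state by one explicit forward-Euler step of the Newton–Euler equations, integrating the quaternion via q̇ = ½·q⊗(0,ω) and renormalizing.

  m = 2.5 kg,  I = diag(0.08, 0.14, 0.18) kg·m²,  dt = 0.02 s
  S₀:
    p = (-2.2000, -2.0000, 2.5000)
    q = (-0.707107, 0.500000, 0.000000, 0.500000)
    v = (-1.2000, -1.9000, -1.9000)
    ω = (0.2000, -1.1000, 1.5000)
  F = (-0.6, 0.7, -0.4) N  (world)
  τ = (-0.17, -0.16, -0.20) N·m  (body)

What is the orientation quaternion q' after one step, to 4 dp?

q⊗(0,ω) = (-0.8500000, 0.4085786, 0.1278177, -1.6106605)
q + ½dt·q⊗(0,ω), renormalized = (-0.7155, 0.5040, 0.0013, 0.4838)

q' = (-0.7155, 0.5040, 0.0013, 0.4838)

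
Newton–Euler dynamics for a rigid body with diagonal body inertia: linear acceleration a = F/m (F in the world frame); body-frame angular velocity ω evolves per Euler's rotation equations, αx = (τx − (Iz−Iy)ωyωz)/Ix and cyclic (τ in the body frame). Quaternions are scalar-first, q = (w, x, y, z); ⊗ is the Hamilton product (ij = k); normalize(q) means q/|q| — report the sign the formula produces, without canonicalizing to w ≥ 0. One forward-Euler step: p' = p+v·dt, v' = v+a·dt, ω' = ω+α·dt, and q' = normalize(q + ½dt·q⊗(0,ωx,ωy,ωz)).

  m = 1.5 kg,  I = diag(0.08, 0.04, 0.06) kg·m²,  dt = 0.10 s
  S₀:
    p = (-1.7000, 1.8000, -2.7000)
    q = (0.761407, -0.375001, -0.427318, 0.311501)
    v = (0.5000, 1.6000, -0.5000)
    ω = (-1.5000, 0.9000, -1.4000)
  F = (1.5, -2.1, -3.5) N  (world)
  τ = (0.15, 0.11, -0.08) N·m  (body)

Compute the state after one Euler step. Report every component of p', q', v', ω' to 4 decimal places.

p + v·dt = (-1.6500, 1.9600, -2.7500)
new velocity v' = (0.6000, 1.4600, -0.7333)
gyro term ω×Iω = (-0.0252, 0.0420, 0.0540)
angular accel α = (2.1900, 1.7000, -2.2333)
ω' = ω + α·dt = (-1.2810, 1.0700, -1.6233)
q⊗(0,ω) = (0.2581861, -0.8242162, -0.3069866, -2.0444477)
q + ½dt·q⊗(0,ω), renormalized = (0.7695, -0.4136, -0.4399, 0.2080)

p' = (-1.6500, 1.9600, -2.7500)
q' = (0.7695, -0.4136, -0.4399, 0.2080)
v' = (0.6000, 1.4600, -0.7333)
ω' = (-1.2810, 1.0700, -1.6233)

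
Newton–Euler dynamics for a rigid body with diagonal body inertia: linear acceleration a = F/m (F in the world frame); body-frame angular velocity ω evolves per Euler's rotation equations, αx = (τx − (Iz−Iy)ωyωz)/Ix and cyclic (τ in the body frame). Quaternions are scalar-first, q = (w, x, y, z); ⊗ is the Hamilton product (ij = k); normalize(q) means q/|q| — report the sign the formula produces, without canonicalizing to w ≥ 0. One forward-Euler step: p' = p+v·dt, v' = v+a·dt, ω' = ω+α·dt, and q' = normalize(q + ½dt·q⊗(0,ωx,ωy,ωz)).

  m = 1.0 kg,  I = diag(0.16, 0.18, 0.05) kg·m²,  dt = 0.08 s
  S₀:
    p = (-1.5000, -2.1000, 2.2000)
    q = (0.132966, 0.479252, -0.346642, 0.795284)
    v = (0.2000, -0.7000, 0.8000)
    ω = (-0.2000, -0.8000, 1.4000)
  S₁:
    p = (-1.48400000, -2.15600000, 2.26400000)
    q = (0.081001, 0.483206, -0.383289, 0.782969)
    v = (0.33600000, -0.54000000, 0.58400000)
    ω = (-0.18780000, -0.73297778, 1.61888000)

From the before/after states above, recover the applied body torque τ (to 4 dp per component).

rate change Δω = (0.01220000, 0.06702222, 0.21888000)
ω₀×(Iω₀) = (0.1456, -0.0308, 0.0032)
τ = I·(Δω/dt) + ω₀×(Iω₀) = (0.1700, 0.1200, 0.1400)

τ = (0.1700, 0.1200, 0.1400)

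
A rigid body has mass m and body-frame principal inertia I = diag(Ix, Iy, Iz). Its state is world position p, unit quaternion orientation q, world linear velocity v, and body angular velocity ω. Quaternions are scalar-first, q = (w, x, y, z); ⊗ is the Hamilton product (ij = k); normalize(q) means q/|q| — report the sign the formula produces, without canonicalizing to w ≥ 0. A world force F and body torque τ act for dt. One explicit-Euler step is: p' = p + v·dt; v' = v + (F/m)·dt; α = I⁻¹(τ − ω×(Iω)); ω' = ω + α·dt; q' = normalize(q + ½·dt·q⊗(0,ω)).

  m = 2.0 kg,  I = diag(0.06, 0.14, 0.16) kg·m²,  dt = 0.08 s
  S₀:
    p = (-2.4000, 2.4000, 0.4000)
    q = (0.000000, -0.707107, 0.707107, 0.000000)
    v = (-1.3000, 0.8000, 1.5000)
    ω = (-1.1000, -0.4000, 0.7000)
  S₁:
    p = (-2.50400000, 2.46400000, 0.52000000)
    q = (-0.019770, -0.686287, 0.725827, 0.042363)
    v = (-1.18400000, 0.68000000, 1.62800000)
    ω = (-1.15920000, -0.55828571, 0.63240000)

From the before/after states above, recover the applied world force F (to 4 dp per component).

Δv = v₁−v₀ = (0.11600000, -0.12000000, 0.12800000)
F = m·Δv/dt = (2.9000, -3.0000, 3.2000)

F = (2.9000, -3.0000, 3.2000)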